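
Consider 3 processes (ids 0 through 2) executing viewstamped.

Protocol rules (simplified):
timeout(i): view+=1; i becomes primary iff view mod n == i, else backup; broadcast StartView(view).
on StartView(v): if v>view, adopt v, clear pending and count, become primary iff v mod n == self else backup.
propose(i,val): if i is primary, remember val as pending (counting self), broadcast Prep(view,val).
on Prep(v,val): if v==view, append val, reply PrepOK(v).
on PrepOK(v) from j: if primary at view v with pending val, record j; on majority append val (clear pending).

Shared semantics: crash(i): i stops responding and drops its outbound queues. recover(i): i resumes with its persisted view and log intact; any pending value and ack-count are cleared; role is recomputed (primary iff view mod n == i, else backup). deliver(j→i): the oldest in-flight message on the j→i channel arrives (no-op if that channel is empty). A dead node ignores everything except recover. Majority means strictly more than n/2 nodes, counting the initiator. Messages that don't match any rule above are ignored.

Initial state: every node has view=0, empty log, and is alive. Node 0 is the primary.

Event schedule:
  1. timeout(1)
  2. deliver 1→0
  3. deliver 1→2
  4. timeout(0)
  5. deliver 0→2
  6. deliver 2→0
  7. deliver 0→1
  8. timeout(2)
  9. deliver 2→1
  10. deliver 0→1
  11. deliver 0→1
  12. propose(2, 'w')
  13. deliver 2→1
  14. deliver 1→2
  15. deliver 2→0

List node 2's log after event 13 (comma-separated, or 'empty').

empty

step 1 timeout(1): 1={prim,v=1,log=-}
step 2 deliver 1→0: 0={back,v=1,log=-}
step 3 deliver 1→2: 2={back,v=1,log=-}
step 4 timeout(0): 0={back,v=2,log=-}
step 5 deliver 0→2: 2={prim,v=2,log=-}
step 6 deliver 2→0: —
step 7 deliver 0→1: 1={back,v=2,log=-}
step 8 timeout(2): 2={back,v=3,log=-}
step 9 deliver 2→1: 1={back,v=3,log=-}
step 10 deliver 0→1: —
step 11 deliver 0→1: —
step 12 propose(2,'w'): —
step 13 deliver 2→1: —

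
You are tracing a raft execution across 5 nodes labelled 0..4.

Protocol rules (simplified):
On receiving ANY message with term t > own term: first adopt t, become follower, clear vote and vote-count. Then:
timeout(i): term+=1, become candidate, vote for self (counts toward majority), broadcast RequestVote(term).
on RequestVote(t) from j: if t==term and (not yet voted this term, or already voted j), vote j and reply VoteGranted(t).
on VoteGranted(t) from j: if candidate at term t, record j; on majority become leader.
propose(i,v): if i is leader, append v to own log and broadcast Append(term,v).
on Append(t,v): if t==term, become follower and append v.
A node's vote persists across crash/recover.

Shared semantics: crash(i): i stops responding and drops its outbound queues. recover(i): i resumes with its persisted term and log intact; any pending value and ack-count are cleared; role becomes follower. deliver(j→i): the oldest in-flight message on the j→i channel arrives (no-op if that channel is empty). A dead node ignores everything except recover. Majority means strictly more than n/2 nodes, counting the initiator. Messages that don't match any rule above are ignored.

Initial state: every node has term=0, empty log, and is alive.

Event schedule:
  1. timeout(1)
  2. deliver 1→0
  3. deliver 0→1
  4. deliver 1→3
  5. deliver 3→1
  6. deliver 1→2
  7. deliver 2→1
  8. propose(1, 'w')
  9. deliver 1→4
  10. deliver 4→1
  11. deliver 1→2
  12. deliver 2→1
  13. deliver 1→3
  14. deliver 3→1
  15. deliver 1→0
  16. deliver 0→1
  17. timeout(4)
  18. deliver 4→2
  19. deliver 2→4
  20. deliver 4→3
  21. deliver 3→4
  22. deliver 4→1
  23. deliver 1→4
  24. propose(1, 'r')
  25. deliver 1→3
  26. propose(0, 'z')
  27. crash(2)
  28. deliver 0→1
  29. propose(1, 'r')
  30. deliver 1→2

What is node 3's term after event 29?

e1 timeout(1): 1[cand,t=1,-]
e2 deliver 1→0: 0[foll,t=1,-]
e3 deliver 0→1: ·
e4 deliver 1→3: 3[foll,t=1,-]
e5 deliver 3→1: 1[lead,t=1,-]
e6 deliver 1→2: 2[foll,t=1,-]
e7 deliver 2→1: ·
e8 propose(1,'w'): 1[lead,t=1,w]
e9 deliver 1→4: 4[foll,t=1,-]
e10 deliver 4→1: ·
e11 deliver 1→2: 2[foll,t=1,w]
e12 deliver 2→1: ·
e13 deliver 1→3: 3[foll,t=1,w]
e14 deliver 3→1: ·
e15 deliver 1→0: 0[foll,t=1,w]
e16 deliver 0→1: ·
e17 timeout(4): 4[cand,t=2,-]
e18 deliver 4→2: 2[foll,t=2,w]
e19 deliver 2→4: ·
e20 deliver 4→3: 3[foll,t=2,w]
e21 deliver 3→4: 4[lead,t=2,-]
e22 deliver 4→1: 1[foll,t=2,w]
e23 deliver 1→4: ·
e24 propose(1,'r'): ·
e25 deliver 1→3: ·
e26 propose(0,'z'): ·
e27 crash(2): 2[✗foll,t=2,w]
e28 deliver 0→1: ·
e29 propose(1,'r'): ·

2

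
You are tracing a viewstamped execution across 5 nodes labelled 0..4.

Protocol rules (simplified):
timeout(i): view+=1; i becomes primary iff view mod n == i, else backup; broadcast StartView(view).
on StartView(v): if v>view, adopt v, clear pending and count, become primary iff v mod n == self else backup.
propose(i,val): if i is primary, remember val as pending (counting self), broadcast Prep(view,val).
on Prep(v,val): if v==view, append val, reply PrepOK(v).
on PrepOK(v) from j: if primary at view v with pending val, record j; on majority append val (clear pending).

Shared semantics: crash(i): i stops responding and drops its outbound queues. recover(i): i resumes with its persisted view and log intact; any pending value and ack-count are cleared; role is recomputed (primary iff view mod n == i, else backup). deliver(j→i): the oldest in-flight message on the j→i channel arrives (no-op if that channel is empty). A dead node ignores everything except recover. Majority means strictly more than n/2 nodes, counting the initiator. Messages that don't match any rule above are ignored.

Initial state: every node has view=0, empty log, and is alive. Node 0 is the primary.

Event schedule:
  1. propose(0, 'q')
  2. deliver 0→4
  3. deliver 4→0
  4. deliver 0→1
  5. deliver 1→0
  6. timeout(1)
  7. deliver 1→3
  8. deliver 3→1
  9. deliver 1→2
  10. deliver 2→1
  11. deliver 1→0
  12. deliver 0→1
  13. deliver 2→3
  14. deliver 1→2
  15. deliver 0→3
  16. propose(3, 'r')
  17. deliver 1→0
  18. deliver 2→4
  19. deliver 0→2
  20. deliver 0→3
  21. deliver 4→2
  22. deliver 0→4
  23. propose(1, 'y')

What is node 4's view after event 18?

e1 propose(0,'q'): ·
e2 deliver 0→4: 4[back,v=0,q]
e3 deliver 4→0: ·
e4 deliver 0→1: 1[back,v=0,q]
e5 deliver 1→0: 0[prim,v=0,q]
e6 timeout(1): 1[prim,v=1,q]
e7 deliver 1→3: 3[back,v=1,-]
e8 deliver 3→1: ·
e9 deliver 1→2: 2[back,v=1,-]
e10 deliver 2→1: ·
e11 deliver 1→0: 0[back,v=1,q]
e12 deliver 0→1: ·
e13 deliver 2→3: ·
e14 deliver 1→2: ·
e15 deliver 0→3: ·
e16 propose(3,'r'): ·
e17 deliver 1→0: ·
e18 deliver 2→4: ·

0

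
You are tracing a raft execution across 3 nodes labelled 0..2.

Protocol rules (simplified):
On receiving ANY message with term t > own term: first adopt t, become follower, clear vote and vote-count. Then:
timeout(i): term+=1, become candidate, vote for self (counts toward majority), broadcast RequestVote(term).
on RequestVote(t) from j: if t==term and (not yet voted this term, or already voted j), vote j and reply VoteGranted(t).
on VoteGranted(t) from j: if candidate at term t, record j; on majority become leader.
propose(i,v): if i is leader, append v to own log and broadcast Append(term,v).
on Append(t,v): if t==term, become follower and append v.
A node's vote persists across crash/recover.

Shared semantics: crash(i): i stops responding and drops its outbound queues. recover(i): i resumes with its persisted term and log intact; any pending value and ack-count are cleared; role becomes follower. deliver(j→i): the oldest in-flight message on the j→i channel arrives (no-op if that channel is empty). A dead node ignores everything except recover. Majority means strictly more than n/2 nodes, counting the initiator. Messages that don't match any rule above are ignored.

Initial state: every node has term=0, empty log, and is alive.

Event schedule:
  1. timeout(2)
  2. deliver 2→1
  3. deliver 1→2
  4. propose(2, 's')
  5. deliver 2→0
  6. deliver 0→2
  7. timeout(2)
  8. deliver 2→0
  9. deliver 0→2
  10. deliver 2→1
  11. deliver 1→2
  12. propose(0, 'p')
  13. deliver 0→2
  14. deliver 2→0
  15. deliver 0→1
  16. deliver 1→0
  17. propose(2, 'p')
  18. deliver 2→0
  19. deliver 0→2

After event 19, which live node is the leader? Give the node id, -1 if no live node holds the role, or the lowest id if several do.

1. timeout(2):  <2:cand t1 ->
2. deliver 2→1:  <1:foll t1 ->
3. deliver 1→2:  <2:lead t1 ->
4. propose(2,'s'):  <2:lead t1 s>
5. deliver 2→0:  <0:foll t1 ->
6. deliver 0→2:  nop
7. timeout(2):  <2:cand t2 s>
8. deliver 2→0:  <0:foll t1 s>
9. deliver 0→2:  nop
10. deliver 2→1:  <1:foll t1 s>
11. deliver 1→2:  nop
12. propose(0,'p'):  nop
13. deliver 0→2:  nop
14. deliver 2→0:  <0:foll t2 s>
15. deliver 0→1:  nop
16. deliver 1→0:  nop
17. propose(2,'p'):  nop
18. deliver 2→0:  nop
19. deliver 0→2:  <2:lead t2 s>

2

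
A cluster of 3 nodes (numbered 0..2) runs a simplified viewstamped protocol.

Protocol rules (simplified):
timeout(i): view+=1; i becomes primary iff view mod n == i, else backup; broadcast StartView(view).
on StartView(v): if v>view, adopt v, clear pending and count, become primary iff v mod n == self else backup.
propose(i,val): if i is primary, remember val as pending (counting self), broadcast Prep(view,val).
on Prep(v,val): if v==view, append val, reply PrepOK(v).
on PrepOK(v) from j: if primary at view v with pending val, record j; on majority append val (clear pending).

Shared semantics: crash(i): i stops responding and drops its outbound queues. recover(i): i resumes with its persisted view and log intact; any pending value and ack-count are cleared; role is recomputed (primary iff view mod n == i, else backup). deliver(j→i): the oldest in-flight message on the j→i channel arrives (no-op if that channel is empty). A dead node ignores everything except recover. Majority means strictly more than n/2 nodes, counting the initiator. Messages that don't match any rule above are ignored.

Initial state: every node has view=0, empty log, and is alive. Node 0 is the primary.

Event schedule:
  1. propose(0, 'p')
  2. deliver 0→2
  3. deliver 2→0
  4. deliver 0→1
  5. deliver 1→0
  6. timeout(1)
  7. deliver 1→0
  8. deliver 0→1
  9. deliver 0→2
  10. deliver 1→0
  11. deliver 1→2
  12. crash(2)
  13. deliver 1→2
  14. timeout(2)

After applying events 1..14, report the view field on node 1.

1

[1] propose(0,'p') → ∅
[2] deliver 0→2 → N2(back v0 [p])
[3] deliver 2→0 → N0(prim v0 [p])
[4] deliver 0→1 → N1(back v0 [p])
[5] deliver 1→0 → ∅
[6] timeout(1) → N1(prim v1 [p])
[7] deliver 1→0 → N0(back v1 [p])
[8] deliver 0→1 → ∅
[9] deliver 0→2 → ∅
[10] deliver 1→0 → ∅
[11] deliver 1→2 → N2(back v1 [p])
[12] crash(2) → N2(✗back v1 [p])
[13] deliver 1→2 → ∅
[14] timeout(2) → ∅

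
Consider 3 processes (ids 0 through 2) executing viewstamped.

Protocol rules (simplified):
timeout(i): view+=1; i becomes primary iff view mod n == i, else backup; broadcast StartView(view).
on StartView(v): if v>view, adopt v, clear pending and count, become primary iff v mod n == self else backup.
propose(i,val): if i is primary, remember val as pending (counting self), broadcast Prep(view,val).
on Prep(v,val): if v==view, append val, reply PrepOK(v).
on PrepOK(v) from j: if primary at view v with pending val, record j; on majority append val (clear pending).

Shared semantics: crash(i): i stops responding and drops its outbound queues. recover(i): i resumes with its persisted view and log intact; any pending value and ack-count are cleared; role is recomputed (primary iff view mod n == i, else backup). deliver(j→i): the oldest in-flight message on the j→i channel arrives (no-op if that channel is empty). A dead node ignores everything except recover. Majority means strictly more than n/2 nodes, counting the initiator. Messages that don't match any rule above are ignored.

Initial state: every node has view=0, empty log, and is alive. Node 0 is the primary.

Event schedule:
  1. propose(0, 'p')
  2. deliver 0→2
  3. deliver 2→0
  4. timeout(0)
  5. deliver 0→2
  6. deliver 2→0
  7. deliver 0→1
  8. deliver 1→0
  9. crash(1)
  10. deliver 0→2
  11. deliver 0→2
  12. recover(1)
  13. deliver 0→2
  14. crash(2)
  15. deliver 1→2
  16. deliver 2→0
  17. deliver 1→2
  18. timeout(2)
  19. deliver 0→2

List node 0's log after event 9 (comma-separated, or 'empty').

p

after 1 — propose(0,'p'): ·
after 2 — deliver 0→2: n2:back/v0/[p]
after 3 — deliver 2→0: n0:prim/v0/[p]
after 4 — timeout(0): n0:back/v1/[p]
after 5 — deliver 0→2: n2:back/v1/[p]
after 6 — deliver 2→0: ·
after 7 — deliver 0→1: n1:back/v0/[p]
after 8 — deliver 1→0: ·
after 9 — crash(1): n1:✗back/v0/[p]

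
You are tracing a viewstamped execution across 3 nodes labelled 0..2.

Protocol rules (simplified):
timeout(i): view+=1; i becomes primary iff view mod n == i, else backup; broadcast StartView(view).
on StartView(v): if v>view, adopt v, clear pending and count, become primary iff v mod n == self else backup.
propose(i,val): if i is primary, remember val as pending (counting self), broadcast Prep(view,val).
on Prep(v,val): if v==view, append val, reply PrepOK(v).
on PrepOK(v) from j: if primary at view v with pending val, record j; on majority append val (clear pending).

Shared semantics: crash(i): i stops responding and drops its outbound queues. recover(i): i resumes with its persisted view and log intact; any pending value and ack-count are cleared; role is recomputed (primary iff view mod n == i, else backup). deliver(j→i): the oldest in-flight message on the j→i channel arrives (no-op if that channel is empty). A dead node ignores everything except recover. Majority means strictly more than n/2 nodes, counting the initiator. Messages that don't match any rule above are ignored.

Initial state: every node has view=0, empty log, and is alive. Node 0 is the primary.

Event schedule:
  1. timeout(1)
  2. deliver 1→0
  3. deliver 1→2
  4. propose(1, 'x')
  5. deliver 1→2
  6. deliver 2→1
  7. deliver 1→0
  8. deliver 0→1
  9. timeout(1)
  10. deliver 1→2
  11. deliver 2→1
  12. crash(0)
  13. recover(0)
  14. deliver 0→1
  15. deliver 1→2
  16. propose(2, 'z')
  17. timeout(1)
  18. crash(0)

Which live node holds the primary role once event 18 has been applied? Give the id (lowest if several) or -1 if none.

2

1. timeout(1):  <1:prim v1 ->
2. deliver 1→0:  <0:back v1 ->
3. deliver 1→2:  <2:back v1 ->
4. propose(1,'x'):  nop
5. deliver 1→2:  <2:back v1 x>
6. deliver 2→1:  <1:prim v1 x>
7. deliver 1→0:  <0:back v1 x>
8. deliver 0→1:  nop
9. timeout(1):  <1:back v2 x>
10. deliver 1→2:  <2:prim v2 x>
11. deliver 2→1:  nop
12. crash(0):  <0:✗back v1 x>
13. recover(0):  <0:back v1 x>
14. deliver 0→1:  nop
15. deliver 1→2:  nop
16. propose(2,'z'):  nop
17. timeout(1):  <1:back v3 x>
18. crash(0):  <0:✗back v1 x>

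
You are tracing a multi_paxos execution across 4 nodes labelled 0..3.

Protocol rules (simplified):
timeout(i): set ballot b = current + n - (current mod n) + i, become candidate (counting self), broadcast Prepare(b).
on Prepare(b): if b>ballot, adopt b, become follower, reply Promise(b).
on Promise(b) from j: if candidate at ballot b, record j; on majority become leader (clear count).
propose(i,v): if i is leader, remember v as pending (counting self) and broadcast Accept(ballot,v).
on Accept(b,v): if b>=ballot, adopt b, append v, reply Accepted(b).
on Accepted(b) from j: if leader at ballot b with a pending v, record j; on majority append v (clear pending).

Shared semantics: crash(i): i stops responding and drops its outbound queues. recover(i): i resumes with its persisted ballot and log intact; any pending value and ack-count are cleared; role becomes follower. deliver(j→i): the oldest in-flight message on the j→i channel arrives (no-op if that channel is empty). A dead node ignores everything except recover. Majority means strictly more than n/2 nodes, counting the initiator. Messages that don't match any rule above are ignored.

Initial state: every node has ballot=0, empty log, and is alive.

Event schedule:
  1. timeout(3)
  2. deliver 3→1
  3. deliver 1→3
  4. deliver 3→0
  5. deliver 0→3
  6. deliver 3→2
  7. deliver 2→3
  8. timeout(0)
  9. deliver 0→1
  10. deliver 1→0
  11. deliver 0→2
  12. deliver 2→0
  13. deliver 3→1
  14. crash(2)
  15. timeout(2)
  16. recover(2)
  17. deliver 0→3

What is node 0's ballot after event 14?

8

step 1 timeout(3): 3={cand,b=7,log=-}
step 2 deliver 3→1: 1={foll,b=7,log=-}
step 3 deliver 1→3: —
step 4 deliver 3→0: 0={foll,b=7,log=-}
step 5 deliver 0→3: 3={lead,b=7,log=-}
step 6 deliver 3→2: 2={foll,b=7,log=-}
step 7 deliver 2→3: —
step 8 timeout(0): 0={cand,b=8,log=-}
step 9 deliver 0→1: 1={foll,b=8,log=-}
step 10 deliver 1→0: —
step 11 deliver 0→2: 2={foll,b=8,log=-}
step 12 deliver 2→0: 0={lead,b=8,log=-}
step 13 deliver 3→1: —
step 14 crash(2): 2={✗foll,b=8,log=-}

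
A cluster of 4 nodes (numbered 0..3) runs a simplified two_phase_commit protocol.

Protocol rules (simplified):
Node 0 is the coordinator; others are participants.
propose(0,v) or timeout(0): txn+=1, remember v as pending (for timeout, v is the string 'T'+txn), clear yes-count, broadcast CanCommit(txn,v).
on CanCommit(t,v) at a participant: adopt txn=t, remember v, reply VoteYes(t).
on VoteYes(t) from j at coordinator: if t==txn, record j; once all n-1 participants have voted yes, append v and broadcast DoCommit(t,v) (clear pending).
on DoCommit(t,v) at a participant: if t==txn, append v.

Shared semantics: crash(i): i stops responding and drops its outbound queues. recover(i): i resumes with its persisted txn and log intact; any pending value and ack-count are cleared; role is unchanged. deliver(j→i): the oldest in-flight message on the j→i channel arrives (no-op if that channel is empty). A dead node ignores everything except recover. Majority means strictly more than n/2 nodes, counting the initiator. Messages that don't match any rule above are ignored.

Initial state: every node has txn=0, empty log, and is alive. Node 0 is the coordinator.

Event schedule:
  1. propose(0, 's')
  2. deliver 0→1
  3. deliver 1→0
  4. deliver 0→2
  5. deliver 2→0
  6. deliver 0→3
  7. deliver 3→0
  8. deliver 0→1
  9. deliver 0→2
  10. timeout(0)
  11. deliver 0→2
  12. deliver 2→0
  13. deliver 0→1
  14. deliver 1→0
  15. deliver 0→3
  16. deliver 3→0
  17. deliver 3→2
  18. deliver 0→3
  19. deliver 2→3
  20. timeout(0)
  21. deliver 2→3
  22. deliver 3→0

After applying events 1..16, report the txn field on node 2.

[1] propose(0,'s') → N0(coor t1 [-])
[2] deliver 0→1 → N1(part t1 [-])
[3] deliver 1→0 → ∅
[4] deliver 0→2 → N2(part t1 [-])
[5] deliver 2→0 → ∅
[6] deliver 0→3 → N3(part t1 [-])
[7] deliver 3→0 → N0(coor t1 [s])
[8] deliver 0→1 → N1(part t1 [s])
[9] deliver 0→2 → N2(part t1 [s])
[10] timeout(0) → N0(coor t2 [s])
[11] deliver 0→2 → N2(part t2 [s])
[12] deliver 2→0 → ∅
[13] deliver 0→1 → N1(part t2 [s])
[14] deliver 1→0 → ∅
[15] deliver 0→3 → N3(part t1 [s])
[16] deliver 3→0 → ∅

2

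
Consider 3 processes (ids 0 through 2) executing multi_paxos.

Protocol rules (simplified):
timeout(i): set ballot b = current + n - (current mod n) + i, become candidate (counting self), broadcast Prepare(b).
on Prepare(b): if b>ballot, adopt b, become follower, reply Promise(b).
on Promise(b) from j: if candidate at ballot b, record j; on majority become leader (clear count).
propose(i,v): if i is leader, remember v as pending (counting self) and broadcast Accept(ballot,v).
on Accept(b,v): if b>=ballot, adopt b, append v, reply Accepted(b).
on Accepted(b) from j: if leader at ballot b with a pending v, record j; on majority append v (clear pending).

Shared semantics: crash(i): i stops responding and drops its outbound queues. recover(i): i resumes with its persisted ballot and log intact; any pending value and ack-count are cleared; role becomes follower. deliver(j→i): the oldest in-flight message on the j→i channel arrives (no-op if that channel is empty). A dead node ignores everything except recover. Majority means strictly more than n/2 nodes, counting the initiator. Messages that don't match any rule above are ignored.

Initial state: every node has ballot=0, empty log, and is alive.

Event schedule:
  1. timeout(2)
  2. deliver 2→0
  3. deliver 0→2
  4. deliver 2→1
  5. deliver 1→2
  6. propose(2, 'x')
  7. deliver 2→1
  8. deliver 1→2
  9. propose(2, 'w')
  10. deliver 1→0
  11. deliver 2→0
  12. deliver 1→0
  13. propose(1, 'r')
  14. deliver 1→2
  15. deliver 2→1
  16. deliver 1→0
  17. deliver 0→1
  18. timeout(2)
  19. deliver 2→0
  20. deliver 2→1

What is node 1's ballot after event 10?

5

1. timeout(2):  <2:cand b5 ->
2. deliver 2→0:  <0:foll b5 ->
3. deliver 0→2:  <2:lead b5 ->
4. deliver 2→1:  <1:foll b5 ->
5. deliver 1→2:  nop
6. propose(2,'x'):  nop
7. deliver 2→1:  <1:foll b5 x>
8. deliver 1→2:  <2:lead b5 x>
9. propose(2,'w'):  nop
10. deliver 1→0:  nop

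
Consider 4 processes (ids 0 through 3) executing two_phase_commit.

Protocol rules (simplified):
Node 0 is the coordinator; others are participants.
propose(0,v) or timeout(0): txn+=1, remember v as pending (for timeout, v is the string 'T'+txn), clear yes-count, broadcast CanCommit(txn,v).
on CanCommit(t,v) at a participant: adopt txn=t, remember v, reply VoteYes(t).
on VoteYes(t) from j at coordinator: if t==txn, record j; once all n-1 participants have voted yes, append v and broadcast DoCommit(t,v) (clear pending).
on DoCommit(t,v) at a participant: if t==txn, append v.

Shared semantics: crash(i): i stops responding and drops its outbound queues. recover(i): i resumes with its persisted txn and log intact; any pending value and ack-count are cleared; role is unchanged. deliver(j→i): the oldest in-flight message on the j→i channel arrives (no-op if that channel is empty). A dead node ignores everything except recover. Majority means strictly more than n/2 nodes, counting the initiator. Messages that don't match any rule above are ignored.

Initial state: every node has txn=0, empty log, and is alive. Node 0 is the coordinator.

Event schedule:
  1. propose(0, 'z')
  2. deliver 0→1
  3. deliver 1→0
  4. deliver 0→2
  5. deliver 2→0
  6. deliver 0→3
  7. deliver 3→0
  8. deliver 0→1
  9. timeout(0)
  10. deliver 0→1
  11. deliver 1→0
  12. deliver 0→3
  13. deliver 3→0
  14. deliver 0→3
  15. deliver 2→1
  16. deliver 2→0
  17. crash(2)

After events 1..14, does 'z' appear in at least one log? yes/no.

yes

e1 propose(0,'z'): 0[coor,t=1,-]
e2 deliver 0→1: 1[part,t=1,-]
e3 deliver 1→0: ·
e4 deliver 0→2: 2[part,t=1,-]
e5 deliver 2→0: ·
e6 deliver 0→3: 3[part,t=1,-]
e7 deliver 3→0: 0[coor,t=1,z]
e8 deliver 0→1: 1[part,t=1,z]
e9 timeout(0): 0[coor,t=2,z]
e10 deliver 0→1: 1[part,t=2,z]
e11 deliver 1→0: ·
e12 deliver 0→3: 3[part,t=1,z]
e13 deliver 3→0: ·
e14 deliver 0→3: 3[part,t=2,z]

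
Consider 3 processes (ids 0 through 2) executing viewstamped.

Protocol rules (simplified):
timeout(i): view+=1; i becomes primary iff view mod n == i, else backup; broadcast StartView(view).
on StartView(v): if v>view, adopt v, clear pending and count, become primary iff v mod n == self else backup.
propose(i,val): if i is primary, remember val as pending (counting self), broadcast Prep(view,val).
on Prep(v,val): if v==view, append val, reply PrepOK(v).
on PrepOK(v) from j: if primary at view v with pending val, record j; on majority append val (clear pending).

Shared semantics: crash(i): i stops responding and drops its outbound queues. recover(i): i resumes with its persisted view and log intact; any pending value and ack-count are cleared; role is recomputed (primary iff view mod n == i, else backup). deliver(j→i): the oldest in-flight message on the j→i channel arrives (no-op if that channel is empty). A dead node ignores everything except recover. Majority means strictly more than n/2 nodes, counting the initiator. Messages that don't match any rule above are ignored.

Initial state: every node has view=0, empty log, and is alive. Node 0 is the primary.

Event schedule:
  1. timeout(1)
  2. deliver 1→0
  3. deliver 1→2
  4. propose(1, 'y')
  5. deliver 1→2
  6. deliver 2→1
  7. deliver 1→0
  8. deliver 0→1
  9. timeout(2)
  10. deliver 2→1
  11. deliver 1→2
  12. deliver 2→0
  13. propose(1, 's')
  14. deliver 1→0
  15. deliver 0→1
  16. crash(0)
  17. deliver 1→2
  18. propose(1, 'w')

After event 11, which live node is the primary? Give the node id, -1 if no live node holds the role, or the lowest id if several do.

2

step 1 timeout(1): 1={prim,v=1,log=-}
step 2 deliver 1→0: 0={back,v=1,log=-}
step 3 deliver 1→2: 2={back,v=1,log=-}
step 4 propose(1,'y'): —
step 5 deliver 1→2: 2={back,v=1,log=y}
step 6 deliver 2→1: 1={prim,v=1,log=y}
step 7 deliver 1→0: 0={back,v=1,log=y}
step 8 deliver 0→1: —
step 9 timeout(2): 2={prim,v=2,log=y}
step 10 deliver 2→1: 1={back,v=2,log=y}
step 11 deliver 1→2: —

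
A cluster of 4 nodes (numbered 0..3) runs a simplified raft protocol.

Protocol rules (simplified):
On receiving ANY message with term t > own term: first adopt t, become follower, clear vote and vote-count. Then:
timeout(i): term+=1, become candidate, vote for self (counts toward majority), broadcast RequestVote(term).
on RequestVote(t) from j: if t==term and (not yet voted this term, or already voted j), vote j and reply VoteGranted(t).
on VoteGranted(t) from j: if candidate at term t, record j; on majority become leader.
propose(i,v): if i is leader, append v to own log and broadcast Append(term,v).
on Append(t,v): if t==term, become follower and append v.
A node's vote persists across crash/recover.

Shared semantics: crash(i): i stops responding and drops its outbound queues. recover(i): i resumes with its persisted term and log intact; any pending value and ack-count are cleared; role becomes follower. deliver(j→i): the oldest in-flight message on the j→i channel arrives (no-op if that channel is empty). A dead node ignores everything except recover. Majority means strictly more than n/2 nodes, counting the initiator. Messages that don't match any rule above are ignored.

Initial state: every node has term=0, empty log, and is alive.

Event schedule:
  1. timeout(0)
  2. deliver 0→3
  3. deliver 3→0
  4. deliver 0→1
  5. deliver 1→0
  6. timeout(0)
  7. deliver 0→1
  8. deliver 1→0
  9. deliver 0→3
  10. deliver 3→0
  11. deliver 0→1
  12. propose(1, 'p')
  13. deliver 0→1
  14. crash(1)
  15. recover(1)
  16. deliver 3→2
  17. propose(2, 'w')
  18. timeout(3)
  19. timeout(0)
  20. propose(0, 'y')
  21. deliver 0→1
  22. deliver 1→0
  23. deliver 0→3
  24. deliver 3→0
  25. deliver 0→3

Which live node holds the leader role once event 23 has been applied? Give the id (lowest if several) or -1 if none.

-1

1. timeout(0):  <0:cand t1 ->
2. deliver 0→3:  <3:foll t1 ->
3. deliver 3→0:  nop
4. deliver 0→1:  <1:foll t1 ->
5. deliver 1→0:  <0:lead t1 ->
6. timeout(0):  <0:cand t2 ->
7. deliver 0→1:  <1:foll t2 ->
8. deliver 1→0:  nop
9. deliver 0→3:  <3:foll t2 ->
10. deliver 3→0:  <0:lead t2 ->
11. deliver 0→1:  nop
12. propose(1,'p'):  nop
13. deliver 0→1:  nop
14. crash(1):  <1:✗foll t2 ->
15. recover(1):  <1:foll t2 ->
16. deliver 3→2:  nop
17. propose(2,'w'):  nop
18. timeout(3):  <3:cand t3 ->
19. timeout(0):  <0:cand t3 ->
20. propose(0,'y'):  nop
21. deliver 0→1:  <1:foll t3 ->
22. deliver 1→0:  nop
23. deliver 0→3:  nop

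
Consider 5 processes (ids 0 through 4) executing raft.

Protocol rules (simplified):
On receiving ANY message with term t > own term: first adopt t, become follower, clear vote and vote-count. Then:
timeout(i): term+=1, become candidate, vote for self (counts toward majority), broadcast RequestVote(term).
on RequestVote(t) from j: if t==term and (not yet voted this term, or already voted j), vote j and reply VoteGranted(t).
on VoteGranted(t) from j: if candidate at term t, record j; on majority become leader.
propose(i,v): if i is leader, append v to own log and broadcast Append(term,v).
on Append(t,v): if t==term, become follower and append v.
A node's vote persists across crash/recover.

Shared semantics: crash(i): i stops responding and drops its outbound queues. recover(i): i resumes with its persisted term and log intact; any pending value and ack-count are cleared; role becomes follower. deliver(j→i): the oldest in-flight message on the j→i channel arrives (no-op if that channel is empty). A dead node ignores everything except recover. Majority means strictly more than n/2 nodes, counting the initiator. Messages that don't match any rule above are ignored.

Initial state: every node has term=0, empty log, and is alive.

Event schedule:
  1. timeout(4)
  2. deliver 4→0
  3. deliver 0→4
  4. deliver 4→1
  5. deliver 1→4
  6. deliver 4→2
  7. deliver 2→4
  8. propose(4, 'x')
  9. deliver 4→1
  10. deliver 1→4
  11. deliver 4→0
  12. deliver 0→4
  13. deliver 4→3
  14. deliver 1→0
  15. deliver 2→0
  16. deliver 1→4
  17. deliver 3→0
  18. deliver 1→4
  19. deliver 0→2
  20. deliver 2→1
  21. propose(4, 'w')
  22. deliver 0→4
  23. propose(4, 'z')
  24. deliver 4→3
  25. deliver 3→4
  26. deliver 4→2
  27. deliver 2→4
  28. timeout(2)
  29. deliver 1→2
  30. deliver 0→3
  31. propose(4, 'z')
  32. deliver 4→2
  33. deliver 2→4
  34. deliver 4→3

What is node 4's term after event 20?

1. timeout(4):  <4:cand t1 ->
2. deliver 4→0:  <0:foll t1 ->
3. deliver 0→4:  nop
4. deliver 4→1:  <1:foll t1 ->
5. deliver 1→4:  <4:lead t1 ->
6. deliver 4→2:  <2:foll t1 ->
7. deliver 2→4:  nop
8. propose(4,'x'):  <4:lead t1 x>
9. deliver 4→1:  <1:foll t1 x>
10. deliver 1→4:  nop
11. deliver 4→0:  <0:foll t1 x>
12. deliver 0→4:  nop
13. deliver 4→3:  <3:foll t1 ->
14. deliver 1→0:  nop
15. deliver 2→0:  nop
16. deliver 1→4:  nop
17. deliver 3→0:  nop
18. deliver 1→4:  nop
19. deliver 0→2:  nop
20. deliver 2→1:  nop

1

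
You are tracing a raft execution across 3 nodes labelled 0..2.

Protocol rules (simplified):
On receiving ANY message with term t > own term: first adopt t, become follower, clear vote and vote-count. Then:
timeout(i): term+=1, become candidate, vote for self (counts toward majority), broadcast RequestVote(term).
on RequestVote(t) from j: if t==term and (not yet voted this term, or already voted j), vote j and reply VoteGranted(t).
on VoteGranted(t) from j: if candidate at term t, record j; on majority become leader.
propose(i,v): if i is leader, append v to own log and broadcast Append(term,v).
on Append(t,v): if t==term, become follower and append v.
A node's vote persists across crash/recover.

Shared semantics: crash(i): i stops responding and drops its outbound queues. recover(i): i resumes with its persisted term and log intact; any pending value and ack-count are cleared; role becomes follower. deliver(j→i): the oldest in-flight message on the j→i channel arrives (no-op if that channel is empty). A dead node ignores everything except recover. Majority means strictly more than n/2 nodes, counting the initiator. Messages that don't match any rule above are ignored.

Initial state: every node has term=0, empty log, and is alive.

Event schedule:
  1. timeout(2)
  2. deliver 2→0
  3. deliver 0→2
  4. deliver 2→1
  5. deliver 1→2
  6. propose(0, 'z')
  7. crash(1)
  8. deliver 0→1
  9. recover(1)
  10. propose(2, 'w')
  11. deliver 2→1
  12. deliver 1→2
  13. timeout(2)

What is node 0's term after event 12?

1

1. timeout(2):  <2:cand t1 ->
2. deliver 2→0:  <0:foll t1 ->
3. deliver 0→2:  <2:lead t1 ->
4. deliver 2→1:  <1:foll t1 ->
5. deliver 1→2:  nop
6. propose(0,'z'):  nop
7. crash(1):  <1:✗foll t1 ->
8. deliver 0→1:  nop
9. recover(1):  <1:foll t1 ->
10. propose(2,'w'):  <2:lead t1 w>
11. deliver 2→1:  <1:foll t1 w>
12. deliver 1→2:  nop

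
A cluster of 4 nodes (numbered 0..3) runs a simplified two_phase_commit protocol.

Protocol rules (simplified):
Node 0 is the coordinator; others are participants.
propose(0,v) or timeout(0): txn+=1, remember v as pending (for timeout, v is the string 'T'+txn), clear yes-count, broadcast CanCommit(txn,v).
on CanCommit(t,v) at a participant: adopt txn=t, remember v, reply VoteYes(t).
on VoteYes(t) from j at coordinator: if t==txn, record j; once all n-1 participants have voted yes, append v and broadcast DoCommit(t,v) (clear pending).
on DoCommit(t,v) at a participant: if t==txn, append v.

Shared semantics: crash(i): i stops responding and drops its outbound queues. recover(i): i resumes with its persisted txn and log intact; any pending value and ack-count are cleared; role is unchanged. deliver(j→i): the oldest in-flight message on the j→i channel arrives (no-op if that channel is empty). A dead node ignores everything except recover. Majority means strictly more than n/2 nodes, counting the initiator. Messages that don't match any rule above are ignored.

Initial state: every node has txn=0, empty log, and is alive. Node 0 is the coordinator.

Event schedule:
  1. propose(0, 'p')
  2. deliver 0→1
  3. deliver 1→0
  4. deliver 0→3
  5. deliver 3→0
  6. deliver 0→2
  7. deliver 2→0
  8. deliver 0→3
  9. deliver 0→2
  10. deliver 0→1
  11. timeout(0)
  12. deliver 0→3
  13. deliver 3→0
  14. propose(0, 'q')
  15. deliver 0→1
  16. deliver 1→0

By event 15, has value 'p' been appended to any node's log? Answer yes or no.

yes

[1] propose(0,'p') → N0(coor t1 [-])
[2] deliver 0→1 → N1(part t1 [-])
[3] deliver 1→0 → ∅
[4] deliver 0→3 → N3(part t1 [-])
[5] deliver 3→0 → ∅
[6] deliver 0→2 → N2(part t1 [-])
[7] deliver 2→0 → N0(coor t1 [p])
[8] deliver 0→3 → N3(part t1 [p])
[9] deliver 0→2 → N2(part t1 [p])
[10] deliver 0→1 → N1(part t1 [p])
[11] timeout(0) → N0(coor t2 [p])
[12] deliver 0→3 → N3(part t2 [p])
[13] deliver 3→0 → ∅
[14] propose(0,'q') → N0(coor t3 [p])
[15] deliver 0→1 → N1(part t2 [p])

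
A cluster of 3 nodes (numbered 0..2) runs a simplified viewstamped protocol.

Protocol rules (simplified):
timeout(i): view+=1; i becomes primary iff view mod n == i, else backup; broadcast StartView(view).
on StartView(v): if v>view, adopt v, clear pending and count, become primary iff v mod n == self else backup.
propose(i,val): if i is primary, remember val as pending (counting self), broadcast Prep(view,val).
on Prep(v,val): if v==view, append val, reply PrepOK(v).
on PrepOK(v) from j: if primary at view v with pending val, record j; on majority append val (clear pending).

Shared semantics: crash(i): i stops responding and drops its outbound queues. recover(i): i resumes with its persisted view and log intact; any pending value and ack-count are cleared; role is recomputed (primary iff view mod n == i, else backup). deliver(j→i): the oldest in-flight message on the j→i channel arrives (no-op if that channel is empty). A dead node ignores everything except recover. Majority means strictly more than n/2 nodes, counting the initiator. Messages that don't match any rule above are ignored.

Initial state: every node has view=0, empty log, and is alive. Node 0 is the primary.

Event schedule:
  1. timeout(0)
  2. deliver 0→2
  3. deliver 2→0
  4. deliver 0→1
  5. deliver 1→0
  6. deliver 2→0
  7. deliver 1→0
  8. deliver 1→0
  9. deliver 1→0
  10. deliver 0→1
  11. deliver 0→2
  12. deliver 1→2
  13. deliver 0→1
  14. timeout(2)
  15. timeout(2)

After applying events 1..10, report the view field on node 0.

1

step 1 timeout(0): 0={back,v=1,log=-}
step 2 deliver 0→2: 2={back,v=1,log=-}
step 3 deliver 2→0: —
step 4 deliver 0→1: 1={prim,v=1,log=-}
step 5 deliver 1→0: —
step 6 deliver 2→0: —
step 7 deliver 1→0: —
step 8 deliver 1→0: —
step 9 deliver 1→0: —
step 10 deliver 0→1: —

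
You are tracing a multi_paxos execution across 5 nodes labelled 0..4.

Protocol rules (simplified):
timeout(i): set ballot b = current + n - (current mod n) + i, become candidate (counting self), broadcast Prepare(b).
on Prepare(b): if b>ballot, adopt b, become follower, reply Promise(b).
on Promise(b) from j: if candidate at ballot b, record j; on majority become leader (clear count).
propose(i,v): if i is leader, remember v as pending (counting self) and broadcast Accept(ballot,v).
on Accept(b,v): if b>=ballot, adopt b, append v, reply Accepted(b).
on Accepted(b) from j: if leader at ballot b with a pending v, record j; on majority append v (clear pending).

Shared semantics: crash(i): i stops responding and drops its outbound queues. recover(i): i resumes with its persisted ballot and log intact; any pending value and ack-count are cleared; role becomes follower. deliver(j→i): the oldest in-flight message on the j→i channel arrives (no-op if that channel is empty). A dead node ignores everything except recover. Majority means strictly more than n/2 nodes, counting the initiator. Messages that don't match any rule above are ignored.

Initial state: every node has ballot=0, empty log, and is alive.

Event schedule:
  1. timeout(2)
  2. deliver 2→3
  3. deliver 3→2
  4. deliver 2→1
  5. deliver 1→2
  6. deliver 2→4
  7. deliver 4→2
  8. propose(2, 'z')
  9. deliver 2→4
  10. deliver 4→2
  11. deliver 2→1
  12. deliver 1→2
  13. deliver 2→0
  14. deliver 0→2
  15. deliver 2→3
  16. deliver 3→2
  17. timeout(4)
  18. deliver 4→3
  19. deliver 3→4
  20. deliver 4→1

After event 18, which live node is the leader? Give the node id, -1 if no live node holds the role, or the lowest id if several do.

2

e1 timeout(2): 2[cand,b=7,-]
e2 deliver 2→3: 3[foll,b=7,-]
e3 deliver 3→2: ·
e4 deliver 2→1: 1[foll,b=7,-]
e5 deliver 1→2: 2[lead,b=7,-]
e6 deliver 2→4: 4[foll,b=7,-]
e7 deliver 4→2: ·
e8 propose(2,'z'): ·
e9 deliver 2→4: 4[foll,b=7,z]
e10 deliver 4→2: ·
e11 deliver 2→1: 1[foll,b=7,z]
e12 deliver 1→2: 2[lead,b=7,z]
e13 deliver 2→0: 0[foll,b=7,-]
e14 deliver 0→2: ·
e15 deliver 2→3: 3[foll,b=7,z]
e16 deliver 3→2: ·
e17 timeout(4): 4[cand,b=14,z]
e18 deliver 4→3: 3[foll,b=14,z]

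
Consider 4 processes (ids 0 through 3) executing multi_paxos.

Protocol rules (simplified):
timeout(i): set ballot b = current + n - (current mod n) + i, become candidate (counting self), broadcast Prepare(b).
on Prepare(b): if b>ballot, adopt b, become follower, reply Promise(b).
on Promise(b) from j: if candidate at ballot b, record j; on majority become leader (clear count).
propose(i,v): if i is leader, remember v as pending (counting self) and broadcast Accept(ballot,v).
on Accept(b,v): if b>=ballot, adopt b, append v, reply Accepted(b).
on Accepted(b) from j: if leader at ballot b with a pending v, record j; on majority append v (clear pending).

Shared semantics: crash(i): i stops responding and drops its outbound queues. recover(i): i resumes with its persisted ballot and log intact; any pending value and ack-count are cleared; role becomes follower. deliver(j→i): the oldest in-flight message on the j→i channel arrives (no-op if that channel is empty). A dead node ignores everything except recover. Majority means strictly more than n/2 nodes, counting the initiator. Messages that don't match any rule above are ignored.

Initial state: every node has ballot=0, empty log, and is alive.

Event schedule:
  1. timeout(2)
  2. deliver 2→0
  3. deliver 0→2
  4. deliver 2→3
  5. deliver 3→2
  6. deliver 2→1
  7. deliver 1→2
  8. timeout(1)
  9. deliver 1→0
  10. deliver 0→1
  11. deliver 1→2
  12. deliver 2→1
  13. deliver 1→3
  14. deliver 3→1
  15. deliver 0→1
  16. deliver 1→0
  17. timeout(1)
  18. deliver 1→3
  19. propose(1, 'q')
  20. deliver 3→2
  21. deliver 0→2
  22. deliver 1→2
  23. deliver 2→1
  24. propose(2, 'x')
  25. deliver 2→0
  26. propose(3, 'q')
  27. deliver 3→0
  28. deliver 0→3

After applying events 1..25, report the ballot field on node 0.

9

step 1 timeout(2): 2={cand,b=6,log=-}
step 2 deliver 2→0: 0={foll,b=6,log=-}
step 3 deliver 0→2: —
step 4 deliver 2→3: 3={foll,b=6,log=-}
step 5 deliver 3→2: 2={lead,b=6,log=-}
step 6 deliver 2→1: 1={foll,b=6,log=-}
step 7 deliver 1→2: —
step 8 timeout(1): 1={cand,b=9,log=-}
step 9 deliver 1→0: 0={foll,b=9,log=-}
step 10 deliver 0→1: —
step 11 deliver 1→2: 2={foll,b=9,log=-}
step 12 deliver 2→1: 1={lead,b=9,log=-}
step 13 deliver 1→3: 3={foll,b=9,log=-}
step 14 deliver 3→1: —
step 15 deliver 0→1: —
step 16 deliver 1→0: —
step 17 timeout(1): 1={cand,b=13,log=-}
step 18 deliver 1→3: 3={foll,b=13,log=-}
step 19 propose(1,'q'): —
step 20 deliver 3→2: —
step 21 deliver 0→2: —
step 22 deliver 1→2: 2={foll,b=13,log=-}
step 23 deliver 2→1: —
step 24 propose(2,'x'): —
step 25 deliver 2→0: —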